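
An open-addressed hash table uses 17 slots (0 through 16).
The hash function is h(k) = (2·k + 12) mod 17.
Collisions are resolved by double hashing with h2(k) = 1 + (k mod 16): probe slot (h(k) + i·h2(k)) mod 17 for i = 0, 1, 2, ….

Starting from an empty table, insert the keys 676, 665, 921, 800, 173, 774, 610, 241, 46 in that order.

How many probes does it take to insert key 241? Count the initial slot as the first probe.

2

676 hashes to 4; slot 4 is free => place at 4.
665 hashes to 16; slot 16 is free => place at 16.
921 hashes to 1; slot 1 is free => place at 1.
800 hashes to 14; slot 14 is free => place at 14.
173 hashes to 1, h2=14; 1 taken => place at 15.
774 hashes to 13; slot 13 is free => place at 13.
610 hashes to 8; slot 8 is free => place at 8.
241 hashes to 1, h2=2; 1 taken => place at 3.
46 hashes to 2; slot 2 is free => place at 2.
Table: [—, 921, 46, 241, 676, —, —, —, 610, —, —, —, —, 774, 800, 173, 665]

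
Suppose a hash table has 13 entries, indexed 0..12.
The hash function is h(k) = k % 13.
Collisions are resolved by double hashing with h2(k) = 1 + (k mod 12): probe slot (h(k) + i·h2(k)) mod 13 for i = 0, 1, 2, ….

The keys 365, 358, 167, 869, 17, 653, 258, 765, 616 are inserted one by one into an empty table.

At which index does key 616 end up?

365 hashes to 1; slot 1 is free -> place at 1.
358 hashes to 7; slot 7 is free -> place at 7.
167 hashes to 11; slot 11 is free -> place at 11.
869 hashes to 11, h2=6; 11 taken -> place at 4.
17 hashes to 4, h2=6; 4 taken -> place at 10.
653 hashes to 3; slot 3 is free -> place at 3.
258 hashes to 11, h2=7; 11 taken -> place at 5.
765 hashes to 11, h2=10; 11 taken -> place at 8.
616 hashes to 5, h2=5; 5,10 taken -> place at 2.
Table: [_, 365, 616, 653, 869, 258, _, 358, 765, _, 17, 167, _]

2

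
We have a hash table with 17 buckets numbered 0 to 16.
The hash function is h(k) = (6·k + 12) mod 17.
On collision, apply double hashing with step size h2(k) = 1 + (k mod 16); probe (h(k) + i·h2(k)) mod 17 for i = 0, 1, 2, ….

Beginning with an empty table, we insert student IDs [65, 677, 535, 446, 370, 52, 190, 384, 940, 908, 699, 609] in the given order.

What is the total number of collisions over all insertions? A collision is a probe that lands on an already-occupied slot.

3

65: h=11 -> slot 11
677: h=11, h2=6, probe 11,0 -> slot 0
535: h=9 -> slot 9
446: h=2 -> slot 2
370: h=5 -> slot 5
52: h=1 -> slot 1
190: h=13 -> slot 13
384: h=4 -> slot 4
940: h=8 -> slot 8
908: h=3 -> slot 3
699: h=7 -> slot 7
609: h=11, h2=2, probe 11,13,15 -> slot 15
Table: [677, 52, 446, 908, 384, 370, ., 699, 940, 535, ., 65, ., 190, ., 609, .]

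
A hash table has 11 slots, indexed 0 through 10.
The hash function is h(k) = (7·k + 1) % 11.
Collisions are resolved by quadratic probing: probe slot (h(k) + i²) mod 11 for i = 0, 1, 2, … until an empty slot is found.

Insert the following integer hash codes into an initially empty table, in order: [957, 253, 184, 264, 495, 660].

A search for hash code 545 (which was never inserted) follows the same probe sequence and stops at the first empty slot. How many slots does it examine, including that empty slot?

2

Insert 957: h=1, slot 1 empty → index 1.
Insert 253: h=1, slot 1 occupied → index 2.
Insert 184: h=2, slot 2 occupied → index 3.
Insert 264: h=1, slots 1,2 occupied → index 5.
Insert 495: h=1, slots 1,2,5 occupied → index 10.
Insert 660: h=1, slots 1,2,5,10 occupied → index 6.
Table: [., 957, 253, 184, ., 264, 660, ., ., ., 495]
Lookup 545: h=10, probe 10,0 → slot 0 empty, not found.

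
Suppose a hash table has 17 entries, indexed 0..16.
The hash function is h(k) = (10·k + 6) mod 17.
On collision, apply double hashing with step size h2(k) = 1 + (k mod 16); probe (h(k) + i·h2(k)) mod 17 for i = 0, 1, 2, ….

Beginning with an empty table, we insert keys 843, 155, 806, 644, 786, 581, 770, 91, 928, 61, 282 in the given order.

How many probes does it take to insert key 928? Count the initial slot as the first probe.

843: h=4 => slot 4
155: h=9 => slot 9
806: h=8 => slot 8
644: h=3 => slot 3
786: h=12 => slot 12
581: h=2 => slot 2
770: h=5 => slot 5
91: h=15 => slot 15
928: h=4, h2=1, probe 4,5,6 => slot 6
61: h=4, h2=14, probe 4,1 => slot 1
282: h=4, h2=11, probe 4,15,9,3,14 => slot 14
Table: [_, 61, 581, 644, 843, 770, 928, _, 806, 155, _, _, 786, _, 282, 91, _]

3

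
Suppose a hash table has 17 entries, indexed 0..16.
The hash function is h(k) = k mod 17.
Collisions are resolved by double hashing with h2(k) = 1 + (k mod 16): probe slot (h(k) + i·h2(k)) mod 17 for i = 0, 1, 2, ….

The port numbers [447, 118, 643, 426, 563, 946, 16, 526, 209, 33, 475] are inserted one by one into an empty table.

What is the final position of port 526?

Insert 447: h=5, slot 5 empty -> index 5.
Insert 118: h=16, slot 16 empty -> index 16.
Insert 643: h=14, slot 14 empty -> index 14.
Insert 426: h=1, slot 1 empty -> index 1.
Insert 563: h=2, slot 2 empty -> index 2.
Insert 946: h=11, slot 11 empty -> index 11.
Insert 16: h=16, h2=1, slot 16 occupied -> index 0.
Insert 526: h=16, h2=15, slots 16,14 occupied -> index 12.
Insert 209: h=5, h2=2, slot 5 occupied -> index 7.
Insert 33: h=16, h2=2, slots 16,1 occupied -> index 3.
Insert 475: h=16, h2=12, slots 16,11 occupied -> index 6.
Table: [16, 426, 563, 33, _, 447, 475, 209, _, _, _, 946, 526, _, 643, _, 118]

12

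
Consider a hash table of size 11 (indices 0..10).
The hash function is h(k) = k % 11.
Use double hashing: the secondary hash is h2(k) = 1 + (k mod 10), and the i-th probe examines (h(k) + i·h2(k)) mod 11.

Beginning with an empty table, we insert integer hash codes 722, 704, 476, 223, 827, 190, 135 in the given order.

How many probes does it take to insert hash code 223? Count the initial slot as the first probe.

Insert 722: h=7, slot 7 empty -> index 7.
Insert 704: h=0, slot 0 empty -> index 0.
Insert 476: h=3, slot 3 empty -> index 3.
Insert 223: h=3, h2=4, slots 3,7,0 occupied -> index 4.
Insert 827: h=2, slot 2 empty -> index 2.
Insert 190: h=3, h2=1, slots 3,4 occupied -> index 5.
Insert 135: h=3, h2=6, slot 3 occupied -> index 9.
Table: [704, ., 827, 476, 223, 190, ., 722, ., 135, .]

4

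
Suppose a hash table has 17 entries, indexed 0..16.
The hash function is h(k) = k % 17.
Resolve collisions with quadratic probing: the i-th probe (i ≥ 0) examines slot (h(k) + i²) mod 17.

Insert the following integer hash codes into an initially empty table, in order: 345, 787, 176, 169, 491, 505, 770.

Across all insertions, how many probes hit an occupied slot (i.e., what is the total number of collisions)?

345 hashes to 5; slot 5 is free => place at 5.
787 hashes to 5; 5 taken => place at 6.
176 hashes to 6; 6 taken => place at 7.
169 hashes to 16; slot 16 is free => place at 16.
491 hashes to 15; slot 15 is free => place at 15.
505 hashes to 12; slot 12 is free => place at 12.
770 hashes to 5; 5,6 taken => place at 9.
Table: [., ., ., ., ., 345, 787, 176, ., 770, ., ., 505, ., ., 491, 169]

4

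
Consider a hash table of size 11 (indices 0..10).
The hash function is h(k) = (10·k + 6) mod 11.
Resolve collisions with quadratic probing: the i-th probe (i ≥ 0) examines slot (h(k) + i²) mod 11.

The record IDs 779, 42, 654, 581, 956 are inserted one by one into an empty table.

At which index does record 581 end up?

779: h=8 → slot 8
42: h=8, probe 8,9 → slot 9
654: h=1 → slot 1
581: h=8, probe 8,9,1,6 → slot 6
956: h=7 → slot 7
Table: [., 654, ., ., ., ., 581, 956, 779, 42, .]

6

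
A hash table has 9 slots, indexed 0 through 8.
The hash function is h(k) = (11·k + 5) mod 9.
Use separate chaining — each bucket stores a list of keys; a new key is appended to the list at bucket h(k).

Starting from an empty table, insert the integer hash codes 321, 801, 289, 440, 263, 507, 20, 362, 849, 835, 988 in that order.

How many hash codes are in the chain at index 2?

2

Insert 321: h=8, bucket 8 empty -> new chain.
Insert 801: h=5, bucket 5 empty -> new chain.
Insert 289: h=7, bucket 7 empty -> new chain.
Insert 440: h=3, bucket 3 empty -> new chain.
Insert 263: h=0, bucket 0 empty -> new chain.
Insert 507: h=2, bucket 2 empty -> new chain.
Insert 20: h=0, bucket 0 nonempty -> append to chain.
Insert 362: h=0, bucket 0 nonempty -> append to chain.
Insert 849: h=2, bucket 2 nonempty -> append to chain.
Insert 835: h=1, bucket 1 empty -> new chain.
Insert 988: h=1, bucket 1 nonempty -> append to chain.
Final buckets:
0: 263 -> 20 -> 362
1: 835 -> 988
2: 507 -> 849
3: 440
4: ∅
5: 801
6: ∅
7: 289
8: 321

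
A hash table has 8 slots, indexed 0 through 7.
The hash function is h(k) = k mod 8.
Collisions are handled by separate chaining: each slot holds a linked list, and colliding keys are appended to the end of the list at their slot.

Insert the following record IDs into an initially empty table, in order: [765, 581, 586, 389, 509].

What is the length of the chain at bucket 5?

4

765 → bucket 5
581 → bucket 5 (collision)
586 → bucket 2
389 → bucket 5 (collision)
509 → bucket 5 (collision)
Final buckets:
0: —
1: —
2: 586
3: —
4: —
5: 765 -> 581 -> 389 -> 509
6: —
7: —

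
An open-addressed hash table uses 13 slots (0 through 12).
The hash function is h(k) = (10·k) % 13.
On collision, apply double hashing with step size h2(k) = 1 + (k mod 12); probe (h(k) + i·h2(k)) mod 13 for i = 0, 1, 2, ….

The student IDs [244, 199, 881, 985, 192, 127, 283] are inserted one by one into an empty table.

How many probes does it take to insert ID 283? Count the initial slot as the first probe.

3

244 hashes to 9; slot 9 is free → place at 9.
199 hashes to 1; slot 1 is free → place at 1.
881 hashes to 9, h2=6; 9 taken → place at 2.
985 hashes to 9, h2=2; 9 taken → place at 11.
192 hashes to 9, h2=1; 9 taken → place at 10.
127 hashes to 9, h2=8; 9 taken → place at 4.
283 hashes to 9, h2=8; 9,4 taken → place at 12.
Table: [_, 199, 881, _, 127, _, _, _, _, 244, 192, 985, 283]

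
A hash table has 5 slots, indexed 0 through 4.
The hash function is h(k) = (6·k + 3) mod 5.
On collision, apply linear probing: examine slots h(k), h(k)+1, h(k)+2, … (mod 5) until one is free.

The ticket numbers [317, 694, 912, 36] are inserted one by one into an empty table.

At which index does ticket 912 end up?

Insert 317: h=0, slot 0 empty => index 0.
Insert 694: h=2, slot 2 empty => index 2.
Insert 912: h=0, slot 0 occupied => index 1.
Insert 36: h=4, slot 4 empty => index 4.
Table: [317, 912, 694, ., 36]

1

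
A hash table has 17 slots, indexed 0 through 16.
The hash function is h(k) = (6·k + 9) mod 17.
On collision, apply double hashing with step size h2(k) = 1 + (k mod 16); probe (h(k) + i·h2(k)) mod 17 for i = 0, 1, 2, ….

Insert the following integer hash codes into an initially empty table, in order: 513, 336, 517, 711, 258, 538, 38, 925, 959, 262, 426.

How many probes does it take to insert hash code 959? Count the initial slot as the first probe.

513: h=10 => slot 10
336: h=2 => slot 2
517: h=0 => slot 0
711: h=8 => slot 8
258: h=10, h2=3, probe 10,13 => slot 13
538: h=7 => slot 7
38: h=16 => slot 16
925: h=0, h2=14, probe 0,14 => slot 14
959: h=0, h2=16, probe 0,16,15 => slot 15
262: h=0, h2=7, probe 0,7,14,4 => slot 4
426: h=15, h2=11, probe 15,9 => slot 9
Table: [517, —, 336, —, 262, —, —, 538, 711, 426, 513, —, —, 258, 925, 959, 38]

3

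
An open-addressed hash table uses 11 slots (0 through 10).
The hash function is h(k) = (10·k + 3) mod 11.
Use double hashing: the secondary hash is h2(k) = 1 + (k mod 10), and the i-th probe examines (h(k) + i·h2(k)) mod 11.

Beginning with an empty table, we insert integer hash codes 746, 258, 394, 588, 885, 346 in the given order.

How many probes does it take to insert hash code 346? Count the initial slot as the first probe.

3

746: h=5 => slot 5
258: h=9 => slot 9
394: h=5, h2=5, probe 5,10 => slot 10
588: h=9, h2=9, probe 9,7 => slot 7
885: h=9, h2=6, probe 9,4 => slot 4
346: h=9, h2=7, probe 9,5,1 => slot 1
Table: [∅, 346, ∅, ∅, 885, 746, ∅, 588, ∅, 258, 394]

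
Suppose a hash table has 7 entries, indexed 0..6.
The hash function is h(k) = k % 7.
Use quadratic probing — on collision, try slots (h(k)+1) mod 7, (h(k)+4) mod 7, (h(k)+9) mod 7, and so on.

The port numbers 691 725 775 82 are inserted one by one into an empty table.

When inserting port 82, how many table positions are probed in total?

Insert 691: h=5, slot 5 empty → index 5.
Insert 725: h=4, slot 4 empty → index 4.
Insert 775: h=5, slot 5 occupied → index 6.
Insert 82: h=5, slots 5,6 occupied → index 2.
Table: [∅, ∅, 82, ∅, 725, 691, 775]

3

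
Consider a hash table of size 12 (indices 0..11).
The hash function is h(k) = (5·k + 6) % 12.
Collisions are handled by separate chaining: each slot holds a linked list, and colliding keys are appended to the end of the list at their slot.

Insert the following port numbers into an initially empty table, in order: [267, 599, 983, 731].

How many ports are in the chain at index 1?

Insert 267: h=9, bucket 9 empty → new chain.
Insert 599: h=1, bucket 1 empty → new chain.
Insert 983: h=1, bucket 1 nonempty → append to chain.
Insert 731: h=1, bucket 1 nonempty → append to chain.
Final buckets:
0: .
1: 599 -> 983 -> 731
2: .
3: .
4: .
5: .
6: .
7: .
8: .
9: 267
10: .
11: .

3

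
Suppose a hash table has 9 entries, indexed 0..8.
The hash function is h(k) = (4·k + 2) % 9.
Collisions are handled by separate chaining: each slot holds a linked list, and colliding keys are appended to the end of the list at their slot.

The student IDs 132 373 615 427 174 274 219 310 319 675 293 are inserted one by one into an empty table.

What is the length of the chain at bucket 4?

Insert 132: h=8, bucket 8 empty -> new chain.
Insert 373: h=0, bucket 0 empty -> new chain.
Insert 615: h=5, bucket 5 empty -> new chain.
Insert 427: h=0, bucket 0 nonempty -> append to chain.
Insert 174: h=5, bucket 5 nonempty -> append to chain.
Insert 274: h=0, bucket 0 nonempty -> append to chain.
Insert 219: h=5, bucket 5 nonempty -> append to chain.
Insert 310: h=0, bucket 0 nonempty -> append to chain.
Insert 319: h=0, bucket 0 nonempty -> append to chain.
Insert 675: h=2, bucket 2 empty -> new chain.
Insert 293: h=4, bucket 4 empty -> new chain.
Final buckets:
0: 373 -> 427 -> 274 -> 310 -> 319
1: —
2: 675
3: —
4: 293
5: 615 -> 174 -> 219
6: —
7: —
8: 132

1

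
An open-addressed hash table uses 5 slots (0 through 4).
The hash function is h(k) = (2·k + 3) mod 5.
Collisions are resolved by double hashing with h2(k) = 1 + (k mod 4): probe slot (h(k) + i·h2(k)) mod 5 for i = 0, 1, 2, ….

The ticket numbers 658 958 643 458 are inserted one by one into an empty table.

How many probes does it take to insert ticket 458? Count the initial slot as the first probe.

3

Insert 658: h=4, slot 4 empty => index 4.
Insert 958: h=4, h2=3, slot 4 occupied => index 2.
Insert 643: h=4, h2=4, slot 4 occupied => index 3.
Insert 458: h=4, h2=3, slots 4,2 occupied => index 0.
Table: [458, ., 958, 643, 658]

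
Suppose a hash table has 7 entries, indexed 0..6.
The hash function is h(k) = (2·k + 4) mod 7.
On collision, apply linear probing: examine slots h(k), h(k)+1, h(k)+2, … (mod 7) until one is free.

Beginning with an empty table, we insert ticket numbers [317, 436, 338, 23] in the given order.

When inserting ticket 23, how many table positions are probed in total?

Insert 317: h=1, slot 1 empty → index 1.
Insert 436: h=1, slot 1 occupied → index 2.
Insert 338: h=1, slots 1,2 occupied → index 3.
Insert 23: h=1, slots 1,2,3 occupied → index 4.
Table: [., 317, 436, 338, 23, ., .]

4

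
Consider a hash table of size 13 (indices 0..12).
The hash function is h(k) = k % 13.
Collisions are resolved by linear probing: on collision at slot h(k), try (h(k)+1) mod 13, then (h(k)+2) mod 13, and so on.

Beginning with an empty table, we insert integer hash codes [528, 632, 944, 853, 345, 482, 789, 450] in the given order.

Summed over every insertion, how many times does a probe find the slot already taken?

14

Insert 528: h=8, slot 8 empty -> index 8.
Insert 632: h=8, slot 8 occupied -> index 9.
Insert 944: h=8, slots 8,9 occupied -> index 10.
Insert 853: h=8, slots 8,9,10 occupied -> index 11.
Insert 345: h=7, slot 7 empty -> index 7.
Insert 482: h=1, slot 1 empty -> index 1.
Insert 789: h=9, slots 9,10,11 occupied -> index 12.
Insert 450: h=8, slots 8,9,10,11,12 occupied -> index 0.
Table: [450, 482, —, —, —, —, —, 345, 528, 632, 944, 853, 789]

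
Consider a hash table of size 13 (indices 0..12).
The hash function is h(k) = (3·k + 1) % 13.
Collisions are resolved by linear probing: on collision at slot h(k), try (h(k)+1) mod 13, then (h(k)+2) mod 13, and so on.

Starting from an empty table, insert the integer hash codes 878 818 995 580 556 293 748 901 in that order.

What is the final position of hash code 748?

1

878 hashes to 9; slot 9 is free → place at 9.
818 hashes to 11; slot 11 is free → place at 11.
995 hashes to 9; 9 taken → place at 10.
580 hashes to 12; slot 12 is free → place at 12.
556 hashes to 5; slot 5 is free → place at 5.
293 hashes to 9; 9,10,11,12 taken → place at 0.
748 hashes to 9; 9,10,11,12,0 taken → place at 1.
901 hashes to 0; 0,1 taken → place at 2.
Table: [293, 748, 901, —, —, 556, —, —, —, 878, 995, 818, 580]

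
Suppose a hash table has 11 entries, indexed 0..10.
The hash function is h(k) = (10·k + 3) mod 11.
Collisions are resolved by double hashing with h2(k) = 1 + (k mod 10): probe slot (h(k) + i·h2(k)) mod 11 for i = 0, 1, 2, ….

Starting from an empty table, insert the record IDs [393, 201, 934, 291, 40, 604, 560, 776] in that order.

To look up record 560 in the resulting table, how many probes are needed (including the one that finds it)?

393: h=6 -> slot 6
201: h=0 -> slot 0
934: h=4 -> slot 4
291: h=9 -> slot 9
40: h=7 -> slot 7
604: h=4, h2=5, probe 4,9,3 -> slot 3
560: h=4, h2=1, probe 4,5 -> slot 5
776: h=8 -> slot 8
Table: [201, -, -, 604, 934, 560, 393, 40, 776, 291, -]
Lookup 560: h=4, h2=1, probe 4,5 → found at 5.

2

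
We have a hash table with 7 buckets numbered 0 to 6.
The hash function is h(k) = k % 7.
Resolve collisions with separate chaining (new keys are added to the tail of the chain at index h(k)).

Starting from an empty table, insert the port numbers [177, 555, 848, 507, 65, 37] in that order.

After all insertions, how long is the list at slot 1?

1

177 -> bucket 2
555 -> bucket 2 (collision)
848 -> bucket 1
507 -> bucket 3
65 -> bucket 2 (collision)
37 -> bucket 2 (collision)
Final buckets:
0: .
1: 848
2: 177 -> 555 -> 65 -> 37
3: 507
4: .
5: .
6: .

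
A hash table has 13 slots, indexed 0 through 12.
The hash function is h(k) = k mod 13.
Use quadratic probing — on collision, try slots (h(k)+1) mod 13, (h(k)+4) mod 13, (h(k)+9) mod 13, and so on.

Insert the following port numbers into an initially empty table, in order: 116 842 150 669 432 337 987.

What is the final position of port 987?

116 hashes to 12; slot 12 is free -> place at 12.
842 hashes to 10; slot 10 is free -> place at 10.
150 hashes to 7; slot 7 is free -> place at 7.
669 hashes to 6; slot 6 is free -> place at 6.
432 hashes to 3; slot 3 is free -> place at 3.
337 hashes to 12; 12 taken -> place at 0.
987 hashes to 12; 12,0,3 taken -> place at 8.
Table: [337, ., ., 432, ., ., 669, 150, 987, ., 842, ., 116]

8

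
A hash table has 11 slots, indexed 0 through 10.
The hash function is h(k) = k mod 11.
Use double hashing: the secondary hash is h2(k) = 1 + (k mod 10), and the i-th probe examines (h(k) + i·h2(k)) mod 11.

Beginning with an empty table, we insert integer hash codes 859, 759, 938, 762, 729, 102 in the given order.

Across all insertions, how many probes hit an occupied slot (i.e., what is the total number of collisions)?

4

859 hashes to 1; slot 1 is free -> place at 1.
759 hashes to 0; slot 0 is free -> place at 0.
938 hashes to 3; slot 3 is free -> place at 3.
762 hashes to 3, h2=3; 3 taken -> place at 6.
729 hashes to 3, h2=10; 3 taken -> place at 2.
102 hashes to 3, h2=3; 3,6 taken -> place at 9.
Table: [759, 859, 729, 938, ∅, ∅, 762, ∅, ∅, 102, ∅]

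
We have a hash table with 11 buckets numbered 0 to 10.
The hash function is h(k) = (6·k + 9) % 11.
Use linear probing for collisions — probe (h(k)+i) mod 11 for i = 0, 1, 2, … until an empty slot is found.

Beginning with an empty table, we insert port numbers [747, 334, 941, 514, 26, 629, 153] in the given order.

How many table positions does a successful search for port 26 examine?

5

747: h=3 -> slot 3
334: h=0 -> slot 0
941: h=1 -> slot 1
514: h=2 -> slot 2
26: h=0, probe 0,1,2,3,4 -> slot 4
629: h=10 -> slot 10
153: h=3, probe 3,4,5 -> slot 5
Table: [334, 941, 514, 747, 26, 153, ∅, ∅, ∅, ∅, 629]
Lookup 26: h=0, probe 0,1,2,3,4 → found at 4.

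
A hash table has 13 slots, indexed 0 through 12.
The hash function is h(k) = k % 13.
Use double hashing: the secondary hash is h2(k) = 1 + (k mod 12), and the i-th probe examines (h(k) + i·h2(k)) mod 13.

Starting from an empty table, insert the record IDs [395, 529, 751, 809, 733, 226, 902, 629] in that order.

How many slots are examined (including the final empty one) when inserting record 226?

395: h=5 => slot 5
529: h=9 => slot 9
751: h=10 => slot 10
809: h=3 => slot 3
733: h=5, h2=2, probe 5,7 => slot 7
226: h=5, h2=11, probe 5,3,1 => slot 1
902: h=5, h2=3, probe 5,8 => slot 8
629: h=5, h2=6, probe 5,11 => slot 11
Table: [∅, 226, ∅, 809, ∅, 395, ∅, 733, 902, 529, 751, 629, ∅]

3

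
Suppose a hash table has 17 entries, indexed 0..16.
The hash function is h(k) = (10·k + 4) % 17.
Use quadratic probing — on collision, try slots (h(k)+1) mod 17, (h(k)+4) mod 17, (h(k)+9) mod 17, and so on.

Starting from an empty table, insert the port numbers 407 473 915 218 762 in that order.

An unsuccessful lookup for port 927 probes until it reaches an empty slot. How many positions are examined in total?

407: h=11 → slot 11
473: h=8 → slot 8
915: h=8, probe 8,9 → slot 9
218: h=8, probe 8,9,12 → slot 12
762: h=8, probe 8,9,12,0 → slot 0
Table: [762, -, -, -, -, -, -, -, 473, 915, -, 407, 218, -, -, -, -]
Lookup 927: h=9, probe 9,10 → slot 10 empty, not found.

2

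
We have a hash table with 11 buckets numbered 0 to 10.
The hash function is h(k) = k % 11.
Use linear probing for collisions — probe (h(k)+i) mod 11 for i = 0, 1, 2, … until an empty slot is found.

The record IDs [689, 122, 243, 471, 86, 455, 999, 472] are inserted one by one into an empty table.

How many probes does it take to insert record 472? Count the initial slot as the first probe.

689 hashes to 7; slot 7 is free => place at 7.
122 hashes to 1; slot 1 is free => place at 1.
243 hashes to 1; 1 taken => place at 2.
471 hashes to 9; slot 9 is free => place at 9.
86 hashes to 9; 9 taken => place at 10.
455 hashes to 4; slot 4 is free => place at 4.
999 hashes to 9; 9,10 taken => place at 0.
472 hashes to 10; 10,0,1,2 taken => place at 3.
Table: [999, 122, 243, 472, 455, -, -, 689, -, 471, 86]

5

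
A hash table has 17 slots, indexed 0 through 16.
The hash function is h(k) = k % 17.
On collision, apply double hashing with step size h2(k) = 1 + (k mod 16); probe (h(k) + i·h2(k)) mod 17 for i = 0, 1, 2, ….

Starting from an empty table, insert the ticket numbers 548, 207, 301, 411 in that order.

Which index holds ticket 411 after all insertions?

548 hashes to 4; slot 4 is free → place at 4.
207 hashes to 3; slot 3 is free → place at 3.
301 hashes to 12; slot 12 is free → place at 12.
411 hashes to 3, h2=12; 3 taken → place at 15.
Table: [—, —, —, 207, 548, —, —, —, —, —, —, —, 301, —, —, 411, —]

15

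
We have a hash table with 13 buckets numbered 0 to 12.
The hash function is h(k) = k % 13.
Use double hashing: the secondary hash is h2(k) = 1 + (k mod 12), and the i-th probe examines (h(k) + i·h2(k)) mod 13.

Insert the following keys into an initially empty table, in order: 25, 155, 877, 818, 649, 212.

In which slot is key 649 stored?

Insert 25: h=12, slot 12 empty -> index 12.
Insert 155: h=12, h2=12, slot 12 occupied -> index 11.
Insert 877: h=6, slot 6 empty -> index 6.
Insert 818: h=12, h2=3, slot 12 occupied -> index 2.
Insert 649: h=12, h2=2, slot 12 occupied -> index 1.
Insert 212: h=4, slot 4 empty -> index 4.
Table: [-, 649, 818, -, 212, -, 877, -, -, -, -, 155, 25]

1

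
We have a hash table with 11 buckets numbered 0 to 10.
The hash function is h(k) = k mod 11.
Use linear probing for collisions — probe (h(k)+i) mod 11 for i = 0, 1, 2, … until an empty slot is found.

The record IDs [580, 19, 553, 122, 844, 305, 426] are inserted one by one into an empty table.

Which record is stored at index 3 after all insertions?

580 hashes to 8; slot 8 is free -> place at 8.
19 hashes to 8; 8 taken -> place at 9.
553 hashes to 3; slot 3 is free -> place at 3.
122 hashes to 1; slot 1 is free -> place at 1.
844 hashes to 8; 8,9 taken -> place at 10.
305 hashes to 8; 8,9,10 taken -> place at 0.
426 hashes to 8; 8,9,10,0,1 taken -> place at 2.
Table: [305, 122, 426, 553, —, —, —, —, 580, 19, 844]

553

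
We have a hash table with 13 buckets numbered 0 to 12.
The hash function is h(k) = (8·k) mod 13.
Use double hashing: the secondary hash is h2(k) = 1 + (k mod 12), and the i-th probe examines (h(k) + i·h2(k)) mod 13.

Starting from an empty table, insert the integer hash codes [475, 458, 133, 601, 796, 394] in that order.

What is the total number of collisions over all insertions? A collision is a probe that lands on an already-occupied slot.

4

475 hashes to 4; slot 4 is free -> place at 4.
458 hashes to 11; slot 11 is free -> place at 11.
133 hashes to 11, h2=2; 11 taken -> place at 0.
601 hashes to 11, h2=2; 11,0 taken -> place at 2.
796 hashes to 11, h2=5; 11 taken -> place at 3.
394 hashes to 6; slot 6 is free -> place at 6.
Table: [133, ., 601, 796, 475, ., 394, ., ., ., ., 458, .]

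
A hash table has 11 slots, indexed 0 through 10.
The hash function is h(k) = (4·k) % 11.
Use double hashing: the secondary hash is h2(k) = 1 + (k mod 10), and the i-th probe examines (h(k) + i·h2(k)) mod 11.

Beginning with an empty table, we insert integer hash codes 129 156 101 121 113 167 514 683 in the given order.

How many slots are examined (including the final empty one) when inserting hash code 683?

129: h=10 -> slot 10
156: h=8 -> slot 8
101: h=8, h2=2, probe 8,10,1 -> slot 1
121: h=0 -> slot 0
113: h=1, h2=4, probe 1,5 -> slot 5
167: h=8, h2=8, probe 8,5,2 -> slot 2
514: h=10, h2=5, probe 10,4 -> slot 4
683: h=4, h2=4, probe 4,8,1,5,9 -> slot 9
Table: [121, 101, 167, —, 514, 113, —, —, 156, 683, 129]

5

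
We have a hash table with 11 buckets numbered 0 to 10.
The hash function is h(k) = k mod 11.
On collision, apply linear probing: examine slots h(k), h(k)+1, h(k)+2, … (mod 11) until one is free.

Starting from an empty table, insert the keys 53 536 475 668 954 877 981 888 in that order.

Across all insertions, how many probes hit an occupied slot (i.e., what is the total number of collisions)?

53 hashes to 9; slot 9 is free → place at 9.
536 hashes to 8; slot 8 is free → place at 8.
475 hashes to 2; slot 2 is free → place at 2.
668 hashes to 8; 8,9 taken → place at 10.
954 hashes to 8; 8,9,10 taken → place at 0.
877 hashes to 8; 8,9,10,0 taken → place at 1.
981 hashes to 2; 2 taken → place at 3.
888 hashes to 8; 8,9,10,0,1,2,3 taken → place at 4.
Table: [954, 877, 475, 981, 888, _, _, _, 536, 53, 668]

17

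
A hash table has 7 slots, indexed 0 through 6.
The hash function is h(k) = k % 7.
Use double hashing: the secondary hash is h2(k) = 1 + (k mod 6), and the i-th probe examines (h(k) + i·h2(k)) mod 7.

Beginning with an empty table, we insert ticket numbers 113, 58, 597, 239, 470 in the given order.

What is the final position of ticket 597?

113: h=1 => slot 1
58: h=2 => slot 2
597: h=2, h2=4, probe 2,6 => slot 6
239: h=1, h2=6, probe 1,0 => slot 0
470: h=1, h2=3, probe 1,4 => slot 4
Table: [239, 113, 58, _, 470, _, 597]

6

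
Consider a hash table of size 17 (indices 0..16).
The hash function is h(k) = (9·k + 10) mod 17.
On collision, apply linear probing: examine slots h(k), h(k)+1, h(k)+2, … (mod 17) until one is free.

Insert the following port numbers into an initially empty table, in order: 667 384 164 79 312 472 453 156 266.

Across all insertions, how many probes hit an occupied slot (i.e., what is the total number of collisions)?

9

667: h=12 => slot 12
384: h=15 => slot 15
164: h=7 => slot 7
79: h=7, probe 7,8 => slot 8
312: h=13 => slot 13
472: h=8, probe 8,9 => slot 9
453: h=7, probe 7,8,9,10 => slot 10
156: h=3 => slot 3
266: h=7, probe 7,8,9,10,11 => slot 11
Table: [∅, ∅, ∅, 156, ∅, ∅, ∅, 164, 79, 472, 453, 266, 667, 312, ∅, 384, ∅]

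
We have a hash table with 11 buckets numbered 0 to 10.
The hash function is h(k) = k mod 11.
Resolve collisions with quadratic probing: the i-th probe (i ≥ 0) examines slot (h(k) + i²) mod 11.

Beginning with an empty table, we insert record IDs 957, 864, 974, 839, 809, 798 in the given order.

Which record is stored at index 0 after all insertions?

957

Insert 957: h=0, slot 0 empty -> index 0.
Insert 864: h=6, slot 6 empty -> index 6.
Insert 974: h=6, slot 6 occupied -> index 7.
Insert 839: h=3, slot 3 empty -> index 3.
Insert 809: h=6, slots 6,7 occupied -> index 10.
Insert 798: h=6, slots 6,7,10 occupied -> index 4.
Table: [957, -, -, 839, 798, -, 864, 974, -, -, 809]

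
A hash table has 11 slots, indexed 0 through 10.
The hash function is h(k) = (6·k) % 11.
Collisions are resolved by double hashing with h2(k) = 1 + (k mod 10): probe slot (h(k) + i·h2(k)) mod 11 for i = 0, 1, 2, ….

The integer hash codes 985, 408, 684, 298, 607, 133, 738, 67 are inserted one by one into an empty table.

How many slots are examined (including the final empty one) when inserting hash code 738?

3

985 hashes to 3; slot 3 is free => place at 3.
408 hashes to 6; slot 6 is free => place at 6.
684 hashes to 1; slot 1 is free => place at 1.
298 hashes to 6, h2=9; 6 taken => place at 4.
607 hashes to 1, h2=8; 1 taken => place at 9.
133 hashes to 6, h2=4; 6 taken => place at 10.
738 hashes to 6, h2=9; 6,4 taken => place at 2.
67 hashes to 6, h2=8; 6,3 taken => place at 0.
Table: [67, 684, 738, 985, 298, ., 408, ., ., 607, 133]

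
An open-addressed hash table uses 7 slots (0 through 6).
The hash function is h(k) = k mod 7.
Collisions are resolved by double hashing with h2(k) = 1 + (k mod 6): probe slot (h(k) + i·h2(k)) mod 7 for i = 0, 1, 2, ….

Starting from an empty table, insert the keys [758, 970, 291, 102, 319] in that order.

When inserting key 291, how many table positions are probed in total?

758: h=2 -> slot 2
970: h=4 -> slot 4
291: h=4, h2=4, probe 4,1 -> slot 1
102: h=4, h2=1, probe 4,5 -> slot 5
319: h=4, h2=2, probe 4,6 -> slot 6
Table: [., 291, 758, ., 970, 102, 319]

2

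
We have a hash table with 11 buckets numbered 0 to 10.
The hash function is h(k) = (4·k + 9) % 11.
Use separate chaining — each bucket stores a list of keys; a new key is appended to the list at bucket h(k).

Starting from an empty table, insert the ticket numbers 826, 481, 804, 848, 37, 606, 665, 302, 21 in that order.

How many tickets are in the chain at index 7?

826 → bucket 2
481 → bucket 8
804 → bucket 2 (collision)
848 → bucket 2 (collision)
37 → bucket 3
606 → bucket 2 (collision)
665 → bucket 7
302 → bucket 7 (collision)
21 → bucket 5
Final buckets:
0: _
1: _
2: 826 -> 804 -> 848 -> 606
3: 37
4: _
5: 21
6: _
7: 665 -> 302
8: 481
9: _
10: _

2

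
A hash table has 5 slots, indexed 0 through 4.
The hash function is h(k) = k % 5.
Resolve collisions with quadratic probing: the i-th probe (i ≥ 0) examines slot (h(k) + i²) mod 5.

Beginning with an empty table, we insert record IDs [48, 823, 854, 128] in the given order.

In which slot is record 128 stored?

2

48 hashes to 3; slot 3 is free => place at 3.
823 hashes to 3; 3 taken => place at 4.
854 hashes to 4; 4 taken => place at 0.
128 hashes to 3; 3,4 taken => place at 2.
Table: [854, -, 128, 48, 823]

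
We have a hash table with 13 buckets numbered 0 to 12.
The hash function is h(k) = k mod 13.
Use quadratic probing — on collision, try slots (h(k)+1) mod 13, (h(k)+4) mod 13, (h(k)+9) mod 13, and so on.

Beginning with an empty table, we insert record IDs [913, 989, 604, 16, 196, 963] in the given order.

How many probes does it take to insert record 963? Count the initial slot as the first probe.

913 hashes to 3; slot 3 is free => place at 3.
989 hashes to 1; slot 1 is free => place at 1.
604 hashes to 6; slot 6 is free => place at 6.
16 hashes to 3; 3 taken => place at 4.
196 hashes to 1; 1 taken => place at 2.
963 hashes to 1; 1,2 taken => place at 5.
Table: [_, 989, 196, 913, 16, 963, 604, _, _, _, _, _, _]

3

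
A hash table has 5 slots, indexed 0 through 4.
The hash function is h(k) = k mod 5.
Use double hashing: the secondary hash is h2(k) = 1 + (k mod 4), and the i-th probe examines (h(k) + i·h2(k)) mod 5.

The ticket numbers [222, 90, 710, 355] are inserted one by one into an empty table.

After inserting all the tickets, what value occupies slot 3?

710

222 hashes to 2; slot 2 is free → place at 2.
90 hashes to 0; slot 0 is free → place at 0.
710 hashes to 0, h2=3; 0 taken → place at 3.
355 hashes to 0, h2=4; 0 taken → place at 4.
Table: [90, -, 222, 710, 355]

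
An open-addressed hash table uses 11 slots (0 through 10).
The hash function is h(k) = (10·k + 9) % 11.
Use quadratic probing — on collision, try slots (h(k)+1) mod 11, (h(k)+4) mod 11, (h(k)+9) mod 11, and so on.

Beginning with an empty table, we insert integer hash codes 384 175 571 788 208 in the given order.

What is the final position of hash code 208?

8

384 hashes to 10; slot 10 is free → place at 10.
175 hashes to 10; 10 taken → place at 0.
571 hashes to 10; 10,0 taken → place at 3.
788 hashes to 2; slot 2 is free → place at 2.
208 hashes to 10; 10,0,3 taken → place at 8.
Table: [175, ∅, 788, 571, ∅, ∅, ∅, ∅, 208, ∅, 384]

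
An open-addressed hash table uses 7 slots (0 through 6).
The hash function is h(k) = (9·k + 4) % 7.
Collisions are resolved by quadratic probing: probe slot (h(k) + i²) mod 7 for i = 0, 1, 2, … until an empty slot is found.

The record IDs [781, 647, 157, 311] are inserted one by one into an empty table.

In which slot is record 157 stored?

4

Insert 781: h=5, slot 5 empty -> index 5.
Insert 647: h=3, slot 3 empty -> index 3.
Insert 157: h=3, slot 3 occupied -> index 4.
Insert 311: h=3, slots 3,4 occupied -> index 0.
Table: [311, —, —, 647, 157, 781, —]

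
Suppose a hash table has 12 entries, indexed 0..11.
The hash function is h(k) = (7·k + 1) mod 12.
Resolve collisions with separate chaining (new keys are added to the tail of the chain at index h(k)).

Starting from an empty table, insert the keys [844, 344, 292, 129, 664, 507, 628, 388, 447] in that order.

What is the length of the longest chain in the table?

Insert 844: h=5, bucket 5 empty → new chain.
Insert 344: h=9, bucket 9 empty → new chain.
Insert 292: h=5, bucket 5 nonempty → append to chain.
Insert 129: h=4, bucket 4 empty → new chain.
Insert 664: h=5, bucket 5 nonempty → append to chain.
Insert 507: h=10, bucket 10 empty → new chain.
Insert 628: h=5, bucket 5 nonempty → append to chain.
Insert 388: h=5, bucket 5 nonempty → append to chain.
Insert 447: h=10, bucket 10 nonempty → append to chain.
Final buckets:
0: —
1: —
2: —
3: —
4: 129
5: 844 -> 292 -> 664 -> 628 -> 388
6: —
7: —
8: —
9: 344
10: 507 -> 447
11: —

5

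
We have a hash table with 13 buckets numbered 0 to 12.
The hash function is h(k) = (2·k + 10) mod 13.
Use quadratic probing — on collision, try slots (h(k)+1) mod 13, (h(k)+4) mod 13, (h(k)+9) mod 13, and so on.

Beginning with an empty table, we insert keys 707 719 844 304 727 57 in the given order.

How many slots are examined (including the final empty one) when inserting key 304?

3

707: h=7 → slot 7
719: h=5 → slot 5
844: h=8 → slot 8
304: h=7, probe 7,8,11 → slot 11
727: h=8, probe 8,9 → slot 9
57: h=7, probe 7,8,11,3 → slot 3
Table: [_, _, _, 57, _, 719, _, 707, 844, 727, _, 304, _]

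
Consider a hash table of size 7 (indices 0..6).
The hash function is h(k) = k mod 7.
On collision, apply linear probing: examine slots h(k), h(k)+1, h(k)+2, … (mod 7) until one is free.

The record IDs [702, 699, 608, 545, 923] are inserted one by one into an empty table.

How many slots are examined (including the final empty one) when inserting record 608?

702 hashes to 2; slot 2 is free -> place at 2.
699 hashes to 6; slot 6 is free -> place at 6.
608 hashes to 6; 6 taken -> place at 0.
545 hashes to 6; 6,0 taken -> place at 1.
923 hashes to 6; 6,0,1,2 taken -> place at 3.
Table: [608, 545, 702, 923, —, —, 699]

2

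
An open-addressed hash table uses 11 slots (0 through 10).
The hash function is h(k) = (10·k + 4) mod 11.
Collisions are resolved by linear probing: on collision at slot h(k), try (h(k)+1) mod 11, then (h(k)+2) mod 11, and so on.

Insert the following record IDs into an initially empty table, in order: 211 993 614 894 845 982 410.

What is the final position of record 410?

211: h=2 → slot 2
993: h=1 → slot 1
614: h=6 → slot 6
894: h=1, probe 1,2,3 → slot 3
845: h=6, probe 6,7 → slot 7
982: h=1, probe 1,2,3,4 → slot 4
410: h=1, probe 1,2,3,4,5 → slot 5
Table: [-, 993, 211, 894, 982, 410, 614, 845, -, -, -]

5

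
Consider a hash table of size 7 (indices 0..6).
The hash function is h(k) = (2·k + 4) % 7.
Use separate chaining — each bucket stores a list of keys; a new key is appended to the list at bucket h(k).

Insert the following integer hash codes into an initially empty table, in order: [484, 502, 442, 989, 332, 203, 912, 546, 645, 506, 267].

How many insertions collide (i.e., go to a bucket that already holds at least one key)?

6

Insert 484: h=6, bucket 6 empty -> new chain.
Insert 502: h=0, bucket 0 empty -> new chain.
Insert 442: h=6, bucket 6 nonempty -> append to chain.
Insert 989: h=1, bucket 1 empty -> new chain.
Insert 332: h=3, bucket 3 empty -> new chain.
Insert 203: h=4, bucket 4 empty -> new chain.
Insert 912: h=1, bucket 1 nonempty -> append to chain.
Insert 546: h=4, bucket 4 nonempty -> append to chain.
Insert 645: h=6, bucket 6 nonempty -> append to chain.
Insert 506: h=1, bucket 1 nonempty -> append to chain.
Insert 267: h=6, bucket 6 nonempty -> append to chain.
Final buckets:
0: 502
1: 989 -> 912 -> 506
2: .
3: 332
4: 203 -> 546
5: .
6: 484 -> 442 -> 645 -> 267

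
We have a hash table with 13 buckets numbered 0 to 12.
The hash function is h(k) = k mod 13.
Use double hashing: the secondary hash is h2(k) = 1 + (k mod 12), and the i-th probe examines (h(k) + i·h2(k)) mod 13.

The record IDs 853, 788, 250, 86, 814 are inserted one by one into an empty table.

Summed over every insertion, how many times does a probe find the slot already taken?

853: h=8 => slot 8
788: h=8, h2=9, probe 8,4 => slot 4
250: h=3 => slot 3
86: h=8, h2=3, probe 8,11 => slot 11
814: h=8, h2=11, probe 8,6 => slot 6
Table: [∅, ∅, ∅, 250, 788, ∅, 814, ∅, 853, ∅, ∅, 86, ∅]

3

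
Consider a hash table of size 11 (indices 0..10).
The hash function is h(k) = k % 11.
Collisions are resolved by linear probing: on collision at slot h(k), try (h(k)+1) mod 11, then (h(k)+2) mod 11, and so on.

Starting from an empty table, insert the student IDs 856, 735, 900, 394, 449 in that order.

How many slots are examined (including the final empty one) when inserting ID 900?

856: h=9 -> slot 9
735: h=9, probe 9,10 -> slot 10
900: h=9, probe 9,10,0 -> slot 0
394: h=9, probe 9,10,0,1 -> slot 1
449: h=9, probe 9,10,0,1,2 -> slot 2
Table: [900, 394, 449, _, _, _, _, _, _, 856, 735]

3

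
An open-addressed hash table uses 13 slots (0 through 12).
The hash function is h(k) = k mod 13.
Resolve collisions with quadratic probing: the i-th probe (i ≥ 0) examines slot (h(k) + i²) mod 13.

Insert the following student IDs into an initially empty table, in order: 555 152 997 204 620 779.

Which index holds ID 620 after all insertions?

555 hashes to 9; slot 9 is free → place at 9.
152 hashes to 9; 9 taken → place at 10.
997 hashes to 9; 9,10 taken → place at 0.
204 hashes to 9; 9,10,0 taken → place at 5.
620 hashes to 9; 9,10,0,5 taken → place at 12.
779 hashes to 12; 12,0 taken → place at 3.
Table: [997, —, —, 779, —, 204, —, —, —, 555, 152, —, 620]

12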